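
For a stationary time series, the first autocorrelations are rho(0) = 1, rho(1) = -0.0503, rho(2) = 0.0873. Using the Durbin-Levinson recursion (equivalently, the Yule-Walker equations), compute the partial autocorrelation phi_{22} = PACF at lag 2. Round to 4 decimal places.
\phi_{22} = 0.0850

The PACF at lag k is phi_{kk}, the last component of the solution
to the Yule-Walker system G_k phi = r_k where
  (G_k)_{ij} = rho(|i - j|), (r_k)_i = rho(i), i,j = 1..k.
Equivalently, Durbin-Levinson gives phi_{kk} iteratively:
  phi_{11} = rho(1)
  phi_{kk} = [rho(k) - sum_{j=1..k-1} phi_{k-1,j} rho(k-j)]
            / [1 - sum_{j=1..k-1} phi_{k-1,j} rho(j)],
  phi_{k,j} = phi_{k-1,j} - phi_{kk} phi_{k-1,k-j},  j = 1..k-1.
Step k = 1:
  phi_11 = rho(1) = -0.0503.
Step k = 2:
  phi_22 = [rho(2) - phi_11 rho(1)] / [1 - phi_11 rho(1)] = [0.0873 - (-0.0503)(-0.0503)] / [1 - (-0.0503)(-0.0503)]
         = 0.08476991 / 0.99746991 = 0.085.
Therefore phi_{22} = 0.0850.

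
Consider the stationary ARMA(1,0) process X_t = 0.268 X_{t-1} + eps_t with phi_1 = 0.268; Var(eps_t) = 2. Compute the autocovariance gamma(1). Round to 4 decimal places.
\gamma(1) = 0.5775

Multiply the model equation by X_{t-k} and take expectations. With theta_0 = psi_0 = 1 and psi_j the MA(infinity) weights, this gives
  gamma(k) - sum_i phi_i gamma(k-i) = c_k,
  c_k = sigma^2 * sum_{j=k..q} theta_j psi_{j-k}   (c_k = 0 for k > q),
using gamma(-m) = gamma(m).
Pure AR (q = 0): c_0 = sigma^2 = 2, c_k = 0 for k >= 1.
Equations for k = 0 and k = 1 (AR order 1):
  gamma(0) = phi_1 gamma(1) + c_0
  gamma(1) = phi_1 gamma(0) + c_1
Substituting the second into the first: gamma(0) (1 - phi_1^2) = c_0 + phi_1 c_1, so
  gamma(0) = c_0 / (1 - phi_1^2) = 2 / (1 - (0.268)^2) = 2 / 0.928176 = 2.154764.
  gamma(1) = phi_1 gamma(0) = (0.268)(2.154764) = 0.577477.
Therefore gamma(1) = 0.5775 (to 4 decimal places).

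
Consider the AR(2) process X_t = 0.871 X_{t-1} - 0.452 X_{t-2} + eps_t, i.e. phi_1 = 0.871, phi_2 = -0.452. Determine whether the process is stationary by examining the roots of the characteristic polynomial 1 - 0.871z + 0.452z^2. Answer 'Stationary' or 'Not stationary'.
\text{Stationary}

The AR(p) characteristic polynomial is P(z) = 1 - 0.871z + 0.452z^2.
Stationarity requires all roots to lie outside the unit circle, i.e. |z| > 1 for every root.
Set 1 + (-0.871) z + (0.452) z^2 = 0, i.e. a z^2 + b z + c = 0 with a = 0.452, b = -0.871, c = 1.
Discriminant D = b^2 - 4ac = (-0.871)^2 - 4*(0.452)*1 = 0.758641 - (1.808) = -1.049359.
D < 0, so the roots are the complex-conjugate pair z = (-b +/- i sqrt(-D)) / (2a) = 0.9635 +/- 1.1332i.
For a conjugate pair |z|^2 = z * conj(z) = (product of roots) = c/a = 1/(0.452) = 2.212389, so |z| = sqrt(2.212389) = 1.4874 for both roots.
Moduli of all roots: 1.4874, 1.4874.
All moduli strictly greater than 1? Yes.
Verdict: Stationary.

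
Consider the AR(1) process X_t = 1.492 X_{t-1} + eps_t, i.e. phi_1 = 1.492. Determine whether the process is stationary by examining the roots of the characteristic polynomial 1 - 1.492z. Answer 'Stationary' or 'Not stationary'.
\text{Not stationary}

The AR(p) characteristic polynomial is P(z) = 1 - 1.492z.
Stationarity requires all roots to lie outside the unit circle, i.e. |z| > 1 for every root.
This is linear in z: 1 + (-1.492) z = 0  =>  z = -1/(-1.492) = 0.670241,  |z| = 0.670241.
Moduli of all roots: 0.6702.
All moduli strictly greater than 1? No.
Verdict: Not stationary.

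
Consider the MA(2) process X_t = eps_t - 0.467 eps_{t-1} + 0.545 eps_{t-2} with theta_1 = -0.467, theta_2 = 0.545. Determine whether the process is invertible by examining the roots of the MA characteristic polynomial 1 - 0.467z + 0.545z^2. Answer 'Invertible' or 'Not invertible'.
\text{Invertible}

The MA(q) characteristic polynomial is P(z) = 1 - 0.467z + 0.545z^2.
Invertibility requires all roots to lie outside the unit circle, i.e. |z| > 1 for every root.
Set 1 + (-0.467) z + (0.545) z^2 = 0, i.e. a z^2 + b z + c = 0 with a = 0.545, b = -0.467, c = 1.
Discriminant D = b^2 - 4ac = (-0.467)^2 - 4*(0.545)*1 = 0.218089 - (2.18) = -1.961911.
D < 0, so the roots are the complex-conjugate pair z = (-b +/- i sqrt(-D)) / (2a) = 0.4284 +/- 1.285i.
For a conjugate pair |z|^2 = z * conj(z) = (product of roots) = c/a = 1/(0.545) = 1.834862, so |z| = sqrt(1.834862) = 1.3546 for both roots.
Moduli of all roots: 1.3546, 1.3546.
All moduli strictly greater than 1? Yes.
Verdict: Invertible.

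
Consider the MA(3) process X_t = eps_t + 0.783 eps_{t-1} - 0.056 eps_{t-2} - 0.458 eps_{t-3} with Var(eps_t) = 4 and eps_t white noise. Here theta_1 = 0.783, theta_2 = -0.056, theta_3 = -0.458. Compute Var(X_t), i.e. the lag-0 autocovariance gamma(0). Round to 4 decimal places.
\gamma(0) = 7.3040

For an MA(q) process X_t = eps_t + sum_i theta_i eps_{t-i} with
Var(eps_t) = sigma^2, the variance is
  gamma(0) = sigma^2 * (1 + sum_i theta_i^2).
  sum_i theta_i^2 = (0.783)^2 + (-0.056)^2 + (-0.458)^2 = 0.613089 + 0.003136 + 0.209764 = 0.825989.
  gamma(0) = 4 * (1 + 0.825989) = 4 * 1.825989 = 7.303956, which rounds to 7.3040.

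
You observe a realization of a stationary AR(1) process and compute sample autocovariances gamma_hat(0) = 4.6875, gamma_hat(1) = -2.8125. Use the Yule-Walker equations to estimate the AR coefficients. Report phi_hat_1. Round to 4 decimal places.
\hat\phi_{1} = -0.6000

The Yule-Walker equations for an AR(p) process read, in matrix form,
  Gamma_p phi = r_p,   with   (Gamma_p)_{ij} = gamma(|i - j|),
                       (r_p)_i = gamma(i),   i,j = 1..p.
Substitute the sample gammas (Toeplitz matrix and right-hand side of size 1):
  Gamma_p = [[4.6875]]
  r_p     = [-2.8125]
With p = 1 this is the single equation gamma(0) phi_1 = gamma(1):
  phi_hat_1 = gamma(1) / gamma(0) = -2.8125 / 4.6875 = -0.6000.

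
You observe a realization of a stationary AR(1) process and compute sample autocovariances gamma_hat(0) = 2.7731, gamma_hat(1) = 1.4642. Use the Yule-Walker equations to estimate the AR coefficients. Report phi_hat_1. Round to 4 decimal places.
\hat\phi_{1} = 0.5280

The Yule-Walker equations for an AR(p) process read, in matrix form,
  Gamma_p phi = r_p,   with   (Gamma_p)_{ij} = gamma(|i - j|),
                       (r_p)_i = gamma(i),   i,j = 1..p.
Substitute the sample gammas (Toeplitz matrix and right-hand side of size 1):
  Gamma_p = [[2.7731]]
  r_p     = [1.4642]
With p = 1 this is the single equation gamma(0) phi_1 = gamma(1):
  phi_hat_1 = gamma(1) / gamma(0) = 1.4642 / 2.7731 = 0.5280.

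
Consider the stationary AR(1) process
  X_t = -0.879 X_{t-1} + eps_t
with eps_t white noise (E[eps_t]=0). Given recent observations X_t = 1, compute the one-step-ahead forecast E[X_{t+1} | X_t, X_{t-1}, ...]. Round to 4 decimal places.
E[X_{t+1} \mid \mathcal F_t] = -0.8790

For an AR(p) model X_t = c + sum_i phi_i X_{t-i} + eps_t, the
one-step-ahead conditional mean is
  E[X_{t+1} | X_t, ...] = c + sum_i phi_i X_{t+1-i}.
Substitute known values:
  E[X_{t+1} | ...] = (-0.879) * (1)
                   = -0.8790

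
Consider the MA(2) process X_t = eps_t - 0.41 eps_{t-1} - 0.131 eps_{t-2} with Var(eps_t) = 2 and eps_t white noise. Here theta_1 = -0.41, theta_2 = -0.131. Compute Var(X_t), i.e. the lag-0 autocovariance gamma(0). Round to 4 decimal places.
\gamma(0) = 2.3705

For an MA(q) process X_t = eps_t + sum_i theta_i eps_{t-i} with
Var(eps_t) = sigma^2, the variance is
  gamma(0) = sigma^2 * (1 + sum_i theta_i^2).
  sum_i theta_i^2 = (-0.41)^2 + (-0.131)^2 = 0.1681 + 0.017161 = 0.185261.
  gamma(0) = 2 * (1 + 0.185261) = 2 * 1.185261 = 2.370522, which rounds to 2.3705.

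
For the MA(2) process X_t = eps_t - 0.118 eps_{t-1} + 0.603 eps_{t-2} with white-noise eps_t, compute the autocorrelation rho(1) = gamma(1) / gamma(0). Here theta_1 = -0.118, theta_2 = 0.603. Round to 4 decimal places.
\rho(1) = -0.1373

For an MA(q) process with theta_0 = 1, the autocovariance is
  gamma(k) = sigma^2 * sum_{i=0..q-k} theta_i * theta_{i+k},
and rho(k) = gamma(k) / gamma(0). Sigma^2 cancels.
  numerator   = (1)*(-0.118) + (-0.118)*(0.603) = -0.189154.
  denominator = (1)^2 + (-0.118)^2 + (0.603)^2 = 1.377533.
  rho(1) = -0.189154 / 1.377533 = -0.1373.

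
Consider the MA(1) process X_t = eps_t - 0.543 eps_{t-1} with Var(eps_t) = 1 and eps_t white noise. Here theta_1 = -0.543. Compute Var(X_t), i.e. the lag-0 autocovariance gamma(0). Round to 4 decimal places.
\gamma(0) = 1.2948

For an MA(q) process X_t = eps_t + sum_i theta_i eps_{t-i} with
Var(eps_t) = sigma^2, the variance is
  gamma(0) = sigma^2 * (1 + sum_i theta_i^2).
  sum_i theta_i^2 = (-0.543)^2 = 0.294849.
  gamma(0) = 1 * (1 + 0.294849) = 1 * 1.294849 = 1.294849, which rounds to 1.2948.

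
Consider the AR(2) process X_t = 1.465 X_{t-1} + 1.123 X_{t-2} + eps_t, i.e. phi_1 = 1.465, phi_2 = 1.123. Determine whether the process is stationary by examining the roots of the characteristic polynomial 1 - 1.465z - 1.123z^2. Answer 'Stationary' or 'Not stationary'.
\text{Not stationary}

The AR(p) characteristic polynomial is P(z) = 1 - 1.465z - 1.123z^2.
Stationarity requires all roots to lie outside the unit circle, i.e. |z| > 1 for every root.
Set 1 + (-1.465) z + (-1.123) z^2 = 0, i.e. a z^2 + b z + c = 0 with a = -1.123, b = -1.465, c = 1.
Discriminant D = b^2 - 4ac = (-1.465)^2 - 4*(-1.123)*1 = 2.146225 - (-4.492) = 6.638225.
D >= 0, so the roots are real: z = (-b +/- sqrt(D)) / (2a) = (1.465 +/- 2.576475) / (-2.246).
  z_1 = (1.465 + 2.576475) / (-2.246) = -1.7994,   |z_1| = 1.7994.
  z_2 = (1.465 - 2.576475) / (-2.246) = 0.4949,   |z_2| = 0.4949.
Moduli of all roots: 1.7994, 0.4949.
All moduli strictly greater than 1? No.
Verdict: Not stationary.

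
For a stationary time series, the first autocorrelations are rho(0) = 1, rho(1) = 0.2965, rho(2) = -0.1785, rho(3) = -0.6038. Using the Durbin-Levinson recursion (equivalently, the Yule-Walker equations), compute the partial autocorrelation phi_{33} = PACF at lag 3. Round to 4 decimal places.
\phi_{33} = -0.5380

The PACF at lag k is phi_{kk}, the last component of the solution
to the Yule-Walker system G_k phi = r_k where
  (G_k)_{ij} = rho(|i - j|), (r_k)_i = rho(i), i,j = 1..k.
Equivalently, Durbin-Levinson gives phi_{kk} iteratively:
  phi_{11} = rho(1)
  phi_{kk} = [rho(k) - sum_{j=1..k-1} phi_{k-1,j} rho(k-j)]
            / [1 - sum_{j=1..k-1} phi_{k-1,j} rho(j)],
  phi_{k,j} = phi_{k-1,j} - phi_{kk} phi_{k-1,k-j},  j = 1..k-1.
Step k = 1:
  phi_11 = rho(1) = 0.2965.
Step k = 2:
  phi_22 = [rho(2) - phi_11 rho(1)] / [1 - phi_11 rho(1)] = [-0.1785 - (0.2965)(0.2965)] / [1 - (0.2965)(0.2965)]
         = -0.26641225 / 0.91208775 = -0.292091.
  Update: phi_21 = phi_11 - phi_22 phi_11 = 0.2965 - (-0.292091)(0.2965) = 0.383105.
Step k = 3:
  phi_33 = [rho(3) - phi_21 rho(2) - phi_22 rho(1)] / [1 - phi_21 rho(1) - phi_22 rho(2)]
    numerator   = -0.6038 - (0.383105)(-0.1785) - (-0.292091)(0.2965) = -0.44881092
    denominator = 1 - (0.383105)(0.2965) - (-0.292091)(-0.1785) = 0.83427124
  phi_33 = -0.44881092 / 0.83427124 = -0.538.
Therefore phi_{33} = -0.5380.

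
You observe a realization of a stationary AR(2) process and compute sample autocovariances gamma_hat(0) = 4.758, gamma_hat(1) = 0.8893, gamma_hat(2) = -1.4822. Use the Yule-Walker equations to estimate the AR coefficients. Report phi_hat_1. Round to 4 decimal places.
\hat\phi_{1} = 0.2540

The Yule-Walker equations for an AR(p) process read, in matrix form,
  Gamma_p phi = r_p,   with   (Gamma_p)_{ij} = gamma(|i - j|),
                       (r_p)_i = gamma(i),   i,j = 1..p.
Substitute the sample gammas (Toeplitz matrix and right-hand side of size 2):
  Gamma_p = [[4.758, 0.8893], [0.8893, 4.758]]
  r_p     = [0.8893, -1.4822]
Written out:
  4.758 phi_1 + 0.8893 phi_2 = 0.8893
  0.8893 phi_1 + 4.758 phi_2 = -1.4822
Solve by Cramer's rule:
  det = gamma(0)^2 - gamma(1)^2 = (4.758)^2 - (0.8893)^2 = 22.638564 - 0.79085449 = 21.84770951
  phi_hat_1 = [gamma(1) gamma(0) - gamma(1) gamma(2)] / det = [(0.8893)(4.758) - (0.8893)(-1.4822)] / 21.84770951 = 5.54940986 / 21.84770951 = 0.254
  phi_hat_2 = [gamma(0) gamma(2) - gamma(1)^2] / det = [(4.758)(-1.4822) - (0.8893)^2] / 21.84770951 = -7.84316209 / 21.84770951 = -0.359
So phi_hat = [0.2540, -0.3590].
Therefore phi_hat_1 = 0.2540.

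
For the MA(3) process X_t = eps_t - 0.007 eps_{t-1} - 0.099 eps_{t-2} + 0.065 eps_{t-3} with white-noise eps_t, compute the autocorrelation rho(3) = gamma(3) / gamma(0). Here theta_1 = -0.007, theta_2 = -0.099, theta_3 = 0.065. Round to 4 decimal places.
\rho(3) = 0.0641

For an MA(q) process with theta_0 = 1, the autocovariance is
  gamma(k) = sigma^2 * sum_{i=0..q-k} theta_i * theta_{i+k},
and rho(k) = gamma(k) / gamma(0). Sigma^2 cancels.
  numerator   = (1)*(0.065) = 0.065.
  denominator = (1)^2 + (-0.007)^2 + (-0.099)^2 + (0.065)^2 = 1.014075.
  rho(3) = 0.065 / 1.014075 = 0.0641.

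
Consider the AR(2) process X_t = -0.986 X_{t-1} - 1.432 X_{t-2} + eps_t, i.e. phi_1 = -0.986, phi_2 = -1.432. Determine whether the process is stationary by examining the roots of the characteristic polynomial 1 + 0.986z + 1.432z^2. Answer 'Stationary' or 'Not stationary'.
\text{Not stationary}

The AR(p) characteristic polynomial is P(z) = 1 + 0.986z + 1.432z^2.
Stationarity requires all roots to lie outside the unit circle, i.e. |z| > 1 for every root.
Set 1 + (0.986) z + (1.432) z^2 = 0, i.e. a z^2 + b z + c = 0 with a = 1.432, b = 0.986, c = 1.
Discriminant D = b^2 - 4ac = (0.986)^2 - 4*(1.432)*1 = 0.972196 - (5.728) = -4.755804.
D < 0, so the roots are the complex-conjugate pair z = (-b +/- i sqrt(-D)) / (2a) = -0.3443 +/- 0.7614i.
For a conjugate pair |z|^2 = z * conj(z) = (product of roots) = c/a = 1/(1.432) = 0.698324, so |z| = sqrt(0.698324) = 0.8357 for both roots.
Moduli of all roots: 0.8357, 0.8357.
All moduli strictly greater than 1? No.
Verdict: Not stationary.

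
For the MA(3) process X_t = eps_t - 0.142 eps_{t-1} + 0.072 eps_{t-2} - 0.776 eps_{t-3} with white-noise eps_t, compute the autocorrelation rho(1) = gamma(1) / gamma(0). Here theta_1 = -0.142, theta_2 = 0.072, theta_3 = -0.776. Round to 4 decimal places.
\rho(1) = -0.1279

For an MA(q) process with theta_0 = 1, the autocovariance is
  gamma(k) = sigma^2 * sum_{i=0..q-k} theta_i * theta_{i+k},
and rho(k) = gamma(k) / gamma(0). Sigma^2 cancels.
  numerator   = (1)*(-0.142) + (-0.142)*(0.072) + (0.072)*(-0.776) = -0.208096.
  denominator = (1)^2 + (-0.142)^2 + (0.072)^2 + (-0.776)^2 = 1.627524.
  rho(1) = -0.208096 / 1.627524 = -0.1279.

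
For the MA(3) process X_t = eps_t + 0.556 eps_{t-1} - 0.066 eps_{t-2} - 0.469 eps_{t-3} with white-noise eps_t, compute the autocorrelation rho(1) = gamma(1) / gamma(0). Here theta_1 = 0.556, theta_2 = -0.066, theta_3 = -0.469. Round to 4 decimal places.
\rho(1) = 0.3588

For an MA(q) process with theta_0 = 1, the autocovariance is
  gamma(k) = sigma^2 * sum_{i=0..q-k} theta_i * theta_{i+k},
and rho(k) = gamma(k) / gamma(0). Sigma^2 cancels.
  numerator   = (1)*(0.556) + (0.556)*(-0.066) + (-0.066)*(-0.469) = 0.550258.
  denominator = (1)^2 + (0.556)^2 + (-0.066)^2 + (-0.469)^2 = 1.533453.
  rho(1) = 0.550258 / 1.533453 = 0.3588.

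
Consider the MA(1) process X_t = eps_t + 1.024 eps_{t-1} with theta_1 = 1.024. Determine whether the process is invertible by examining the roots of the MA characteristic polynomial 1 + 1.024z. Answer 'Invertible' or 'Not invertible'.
\text{Not invertible}

The MA(q) characteristic polynomial is P(z) = 1 + 1.024z.
Invertibility requires all roots to lie outside the unit circle, i.e. |z| > 1 for every root.
This is linear in z: 1 + (1.024) z = 0  =>  z = -1/(1.024) = -0.976562,  |z| = 0.976562.
Moduli of all roots: 0.9766.
All moduli strictly greater than 1? No.
Verdict: Not invertible.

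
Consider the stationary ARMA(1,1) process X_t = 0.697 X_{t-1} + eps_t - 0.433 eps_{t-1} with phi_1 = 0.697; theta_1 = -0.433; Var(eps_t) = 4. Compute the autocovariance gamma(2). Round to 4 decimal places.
\gamma(2) = 0.9994

Multiply the model equation by X_{t-k} and take expectations. With theta_0 = psi_0 = 1 and psi_j the MA(infinity) weights, this gives
  gamma(k) - sum_i phi_i gamma(k-i) = c_k,
  c_k = sigma^2 * sum_{j=k..q} theta_j psi_{j-k}   (c_k = 0 for k > q),
using gamma(-m) = gamma(m).
psi-weights needed (psi_j = theta_j + sum_i phi_i psi_{j-i}):
  psi_1 = theta_1 + phi_1 = -0.433 + (0.697) = 0.264
Right-hand sides:
  c_0 = sigma^2 (1 + theta_1 psi_1) = 4 * (1 + (-0.433)(0.264)) = 4 * 0.885688 = 3.542752
  c_1 = sigma^2 theta_1 = 4 * (-0.433) = -1.732
  c_2 = 0
Equations for k = 0 and k = 1 (AR order 1):
  gamma(0) = phi_1 gamma(1) + c_0
  gamma(1) = phi_1 gamma(0) + c_1
Substituting the second into the first: gamma(0) (1 - phi_1^2) = c_0 + phi_1 c_1, so
  gamma(0) = (c_0 + phi_1 c_1) / (1 - phi_1^2) = (3.542752 + (0.697)(-1.732)) / (1 - (0.697)^2) = 2.335548 / 0.514191 = 4.54218.
  gamma(1) = phi_1 gamma(0) + c_1 = (0.697)(4.54218) + (-1.732) = 1.433899.
For k = 2 (> q): gamma(2) = phi_1 gamma(1) = (0.697)(1.433899) = 0.999428.
Therefore gamma(2) = 0.9994 (to 4 decimal places).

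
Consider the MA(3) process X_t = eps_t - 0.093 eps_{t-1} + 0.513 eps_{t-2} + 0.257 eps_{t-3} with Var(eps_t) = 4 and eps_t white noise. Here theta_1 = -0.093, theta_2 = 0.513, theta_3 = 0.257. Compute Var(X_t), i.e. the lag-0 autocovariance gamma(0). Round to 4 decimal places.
\gamma(0) = 5.3515

For an MA(q) process X_t = eps_t + sum_i theta_i eps_{t-i} with
Var(eps_t) = sigma^2, the variance is
  gamma(0) = sigma^2 * (1 + sum_i theta_i^2).
  sum_i theta_i^2 = (-0.093)^2 + (0.513)^2 + (0.257)^2 = 0.008649 + 0.263169 + 0.066049 = 0.337867.
  gamma(0) = 4 * (1 + 0.337867) = 4 * 1.337867 = 5.351468, which rounds to 5.3515.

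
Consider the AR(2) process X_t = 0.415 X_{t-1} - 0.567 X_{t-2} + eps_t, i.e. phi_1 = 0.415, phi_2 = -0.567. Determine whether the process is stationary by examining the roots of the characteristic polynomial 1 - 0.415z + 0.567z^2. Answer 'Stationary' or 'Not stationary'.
\text{Stationary}

The AR(p) characteristic polynomial is P(z) = 1 - 0.415z + 0.567z^2.
Stationarity requires all roots to lie outside the unit circle, i.e. |z| > 1 for every root.
Set 1 + (-0.415) z + (0.567) z^2 = 0, i.e. a z^2 + b z + c = 0 with a = 0.567, b = -0.415, c = 1.
Discriminant D = b^2 - 4ac = (-0.415)^2 - 4*(0.567)*1 = 0.172225 - (2.268) = -2.095775.
D < 0, so the roots are the complex-conjugate pair z = (-b +/- i sqrt(-D)) / (2a) = 0.366 +/- 1.2766i.
For a conjugate pair |z|^2 = z * conj(z) = (product of roots) = c/a = 1/(0.567) = 1.763668, so |z| = sqrt(1.763668) = 1.328 for both roots.
Moduli of all roots: 1.3280, 1.3280.
All moduli strictly greater than 1? Yes.
Verdict: Stationary.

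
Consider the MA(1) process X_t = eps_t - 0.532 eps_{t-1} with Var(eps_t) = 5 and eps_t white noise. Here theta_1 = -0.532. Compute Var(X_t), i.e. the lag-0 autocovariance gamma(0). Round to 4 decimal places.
\gamma(0) = 6.4151

For an MA(q) process X_t = eps_t + sum_i theta_i eps_{t-i} with
Var(eps_t) = sigma^2, the variance is
  gamma(0) = sigma^2 * (1 + sum_i theta_i^2).
  sum_i theta_i^2 = (-0.532)^2 = 0.283024.
  gamma(0) = 5 * (1 + 0.283024) = 5 * 1.283024 = 6.41512, which rounds to 6.4151.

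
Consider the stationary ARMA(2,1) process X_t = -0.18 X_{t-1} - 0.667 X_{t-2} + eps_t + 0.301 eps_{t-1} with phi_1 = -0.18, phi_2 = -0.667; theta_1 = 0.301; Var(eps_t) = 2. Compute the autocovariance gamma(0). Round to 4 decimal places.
\gamma(0) = 3.7387

Multiply the model equation by X_{t-k} and take expectations. With theta_0 = psi_0 = 1 and psi_j the MA(infinity) weights, this gives
  gamma(k) - sum_i phi_i gamma(k-i) = c_k,
  c_k = sigma^2 * sum_{j=k..q} theta_j psi_{j-k}   (c_k = 0 for k > q),
using gamma(-m) = gamma(m).
psi-weights needed (psi_j = theta_j + sum_i phi_i psi_{j-i}):
  psi_1 = theta_1 + phi_1 = 0.301 + (-0.18) = 0.121
Right-hand sides:
  c_0 = sigma^2 (1 + theta_1 psi_1) = 2 * (1 + (0.301)(0.121)) = 2 * 1.036421 = 2.072842
  c_1 = sigma^2 theta_1 = 2 * (0.301) = 0.602
  c_2 = 0
Equations for k = 0, 1, 2 (AR order 2, c_2 = 0):
  (E0) gamma(0) = phi_1 gamma(1) + phi_2 gamma(2) + c_0
  (E1) gamma(1) = phi_1 gamma(0) + phi_2 gamma(1) + c_1
  (E2) gamma(2) = phi_1 gamma(1) + phi_2 gamma(0)
From (E1): gamma(1) = A gamma(0) + B with
  A = phi_1 / (1 - phi_2) = -0.18 / 1.667 = -0.107978,   B = c_1 / (1 - phi_2) = 0.602 / 1.667 = 0.361128.
Insert (E2) into (E0): gamma(0) (1 - phi_2^2) = phi_1 (1 + phi_2) gamma(1) + c_0.
  phi_1 (1 + phi_2) = (-0.18)(0.333) = -0.05994,   1 - phi_2^2 = 0.555111.
Replace gamma(1) by A gamma(0) + B and collect gamma(0):
  gamma(0) [0.555111 - (-0.05994)(-0.107978)] = (-0.05994)(0.361128) + 2.072842
  gamma(0) * 0.548639 = 2.051196
  gamma(0) = 2.051196 / 0.548639 = 3.7387.
Therefore gamma(0) = 3.7387 (to 4 decimal places).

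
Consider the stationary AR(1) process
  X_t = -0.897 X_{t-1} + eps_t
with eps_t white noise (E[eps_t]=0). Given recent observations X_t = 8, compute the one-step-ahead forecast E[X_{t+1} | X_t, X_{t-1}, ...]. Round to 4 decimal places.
E[X_{t+1} \mid \mathcal F_t] = -7.1760

For an AR(p) model X_t = c + sum_i phi_i X_{t-i} + eps_t, the
one-step-ahead conditional mean is
  E[X_{t+1} | X_t, ...] = c + sum_i phi_i X_{t+1-i}.
Substitute known values:
  E[X_{t+1} | ...] = (-0.897) * (8)
                   = -7.1760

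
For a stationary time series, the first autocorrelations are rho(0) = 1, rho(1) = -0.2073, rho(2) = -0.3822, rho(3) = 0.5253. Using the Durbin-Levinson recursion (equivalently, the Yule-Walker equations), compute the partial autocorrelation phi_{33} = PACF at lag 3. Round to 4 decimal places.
\phi_{33} = 0.4150

The PACF at lag k is phi_{kk}, the last component of the solution
to the Yule-Walker system G_k phi = r_k where
  (G_k)_{ij} = rho(|i - j|), (r_k)_i = rho(i), i,j = 1..k.
Equivalently, Durbin-Levinson gives phi_{kk} iteratively:
  phi_{11} = rho(1)
  phi_{kk} = [rho(k) - sum_{j=1..k-1} phi_{k-1,j} rho(k-j)]
            / [1 - sum_{j=1..k-1} phi_{k-1,j} rho(j)],
  phi_{k,j} = phi_{k-1,j} - phi_{kk} phi_{k-1,k-j},  j = 1..k-1.
Step k = 1:
  phi_11 = rho(1) = -0.2073.
Step k = 2:
  phi_22 = [rho(2) - phi_11 rho(1)] / [1 - phi_11 rho(1)] = [-0.3822 - (-0.2073)(-0.2073)] / [1 - (-0.2073)(-0.2073)]
         = -0.42517329 / 0.95702671 = -0.444265.
  Update: phi_21 = phi_11 - phi_22 phi_11 = -0.2073 - (-0.444265)(-0.2073) = -0.299396.
Step k = 3:
  phi_33 = [rho(3) - phi_21 rho(2) - phi_22 rho(1)] / [1 - phi_21 rho(1) - phi_22 rho(2)]
    numerator   = 0.5253 - (-0.299396)(-0.3822) - (-0.444265)(-0.2073) = 0.31877472
    denominator = 1 - (-0.299396)(-0.2073) - (-0.444265)(-0.3822) = 0.76813718
  phi_33 = 0.31877472 / 0.76813718 = 0.415.
Therefore phi_{33} = 0.4150.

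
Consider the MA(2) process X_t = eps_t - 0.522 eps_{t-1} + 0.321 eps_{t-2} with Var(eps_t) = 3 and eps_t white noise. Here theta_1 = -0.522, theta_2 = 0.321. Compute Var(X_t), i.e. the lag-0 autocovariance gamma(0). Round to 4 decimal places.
\gamma(0) = 4.1266

For an MA(q) process X_t = eps_t + sum_i theta_i eps_{t-i} with
Var(eps_t) = sigma^2, the variance is
  gamma(0) = sigma^2 * (1 + sum_i theta_i^2).
  sum_i theta_i^2 = (-0.522)^2 + (0.321)^2 = 0.272484 + 0.103041 = 0.375525.
  gamma(0) = 3 * (1 + 0.375525) = 3 * 1.375525 = 4.126575, which rounds to 4.1266.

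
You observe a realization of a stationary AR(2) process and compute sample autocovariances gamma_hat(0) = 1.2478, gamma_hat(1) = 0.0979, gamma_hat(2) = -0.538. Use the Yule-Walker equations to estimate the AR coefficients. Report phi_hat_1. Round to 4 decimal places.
\hat\phi_{1} = 0.1130

The Yule-Walker equations for an AR(p) process read, in matrix form,
  Gamma_p phi = r_p,   with   (Gamma_p)_{ij} = gamma(|i - j|),
                       (r_p)_i = gamma(i),   i,j = 1..p.
Substitute the sample gammas (Toeplitz matrix and right-hand side of size 2):
  Gamma_p = [[1.2478, 0.0979], [0.0979, 1.2478]]
  r_p     = [0.0979, -0.538]
Written out:
  1.2478 phi_1 + 0.0979 phi_2 = 0.0979
  0.0979 phi_1 + 1.2478 phi_2 = -0.538
Solve by Cramer's rule:
  det = gamma(0)^2 - gamma(1)^2 = (1.2478)^2 - (0.0979)^2 = 1.55700484 - 0.00958441 = 1.54742043
  phi_hat_1 = [gamma(1) gamma(0) - gamma(1) gamma(2)] / det = [(0.0979)(1.2478) - (0.0979)(-0.538)] / 1.54742043 = 0.17482982 / 1.54742043 = 0.113
  phi_hat_2 = [gamma(0) gamma(2) - gamma(1)^2] / det = [(1.2478)(-0.538) - (0.0979)^2] / 1.54742043 = -0.68090081 / 1.54742043 = -0.44
So phi_hat = [0.1130, -0.4400].
Therefore phi_hat_1 = 0.1130.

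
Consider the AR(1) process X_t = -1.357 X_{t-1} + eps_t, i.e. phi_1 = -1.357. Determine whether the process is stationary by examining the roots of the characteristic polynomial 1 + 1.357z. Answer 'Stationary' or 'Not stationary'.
\text{Not stationary}

The AR(p) characteristic polynomial is P(z) = 1 + 1.357z.
Stationarity requires all roots to lie outside the unit circle, i.e. |z| > 1 for every root.
This is linear in z: 1 + (1.357) z = 0  =>  z = -1/(1.357) = -0.73692,  |z| = 0.73692.
Moduli of all roots: 0.7369.
All moduli strictly greater than 1? No.
Verdict: Not stationary.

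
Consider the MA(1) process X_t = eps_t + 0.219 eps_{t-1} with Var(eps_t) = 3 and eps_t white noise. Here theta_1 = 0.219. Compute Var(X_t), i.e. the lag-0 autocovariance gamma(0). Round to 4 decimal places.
\gamma(0) = 3.1439

For an MA(q) process X_t = eps_t + sum_i theta_i eps_{t-i} with
Var(eps_t) = sigma^2, the variance is
  gamma(0) = sigma^2 * (1 + sum_i theta_i^2).
  sum_i theta_i^2 = (0.219)^2 = 0.047961.
  gamma(0) = 3 * (1 + 0.047961) = 3 * 1.047961 = 3.143883, which rounds to 3.1439.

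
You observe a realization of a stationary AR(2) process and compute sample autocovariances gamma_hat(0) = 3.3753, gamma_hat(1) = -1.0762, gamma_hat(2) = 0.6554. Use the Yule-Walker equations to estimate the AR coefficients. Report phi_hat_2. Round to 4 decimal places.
\hat\phi_{2} = 0.1030

The Yule-Walker equations for an AR(p) process read, in matrix form,
  Gamma_p phi = r_p,   with   (Gamma_p)_{ij} = gamma(|i - j|),
                       (r_p)_i = gamma(i),   i,j = 1..p.
Substitute the sample gammas (Toeplitz matrix and right-hand side of size 2):
  Gamma_p = [[3.3753, -1.0762], [-1.0762, 3.3753]]
  r_p     = [-1.0762, 0.6554]
Written out:
  3.3753 phi_1 - 1.0762 phi_2 = -1.0762
  -1.0762 phi_1 + 3.3753 phi_2 = 0.6554
Solve by Cramer's rule:
  det = gamma(0)^2 - gamma(1)^2 = (3.3753)^2 - (-1.0762)^2 = 11.39265009 - 1.15820644 = 10.23444365
  phi_hat_1 = [gamma(1) gamma(0) - gamma(1) gamma(2)] / det = [(-1.0762)(3.3753) - (-1.0762)(0.6554)] / 10.23444365 = -2.92715638 / 10.23444365 = -0.286
  phi_hat_2 = [gamma(0) gamma(2) - gamma(1)^2] / det = [(3.3753)(0.6554) - (-1.0762)^2] / 10.23444365 = 1.05396518 / 10.23444365 = 0.103
So phi_hat = [-0.2860, 0.1030].
Therefore phi_hat_2 = 0.1030.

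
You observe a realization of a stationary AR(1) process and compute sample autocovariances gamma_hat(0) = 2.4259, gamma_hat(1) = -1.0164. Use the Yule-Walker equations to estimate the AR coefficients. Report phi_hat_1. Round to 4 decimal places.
\hat\phi_{1} = -0.4190

The Yule-Walker equations for an AR(p) process read, in matrix form,
  Gamma_p phi = r_p,   with   (Gamma_p)_{ij} = gamma(|i - j|),
                       (r_p)_i = gamma(i),   i,j = 1..p.
Substitute the sample gammas (Toeplitz matrix and right-hand side of size 1):
  Gamma_p = [[2.4259]]
  r_p     = [-1.0164]
With p = 1 this is the single equation gamma(0) phi_1 = gamma(1):
  phi_hat_1 = gamma(1) / gamma(0) = -1.0164 / 2.4259 = -0.4190.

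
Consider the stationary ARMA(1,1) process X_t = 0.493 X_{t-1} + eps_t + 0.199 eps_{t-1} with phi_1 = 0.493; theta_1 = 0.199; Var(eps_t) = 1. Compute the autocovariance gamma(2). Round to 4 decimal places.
\gamma(2) = 0.4949

Multiply the model equation by X_{t-k} and take expectations. With theta_0 = psi_0 = 1 and psi_j the MA(infinity) weights, this gives
  gamma(k) - sum_i phi_i gamma(k-i) = c_k,
  c_k = sigma^2 * sum_{j=k..q} theta_j psi_{j-k}   (c_k = 0 for k > q),
using gamma(-m) = gamma(m).
psi-weights needed (psi_j = theta_j + sum_i phi_i psi_{j-i}):
  psi_1 = theta_1 + phi_1 = 0.199 + (0.493) = 0.692
Right-hand sides:
  c_0 = sigma^2 (1 + theta_1 psi_1) = 1 * (1 + (0.199)(0.692)) = 1 * 1.137708 = 1.137708
  c_1 = sigma^2 theta_1 = 1 * (0.199) = 0.199
  c_2 = 0
Equations for k = 0 and k = 1 (AR order 1):
  gamma(0) = phi_1 gamma(1) + c_0
  gamma(1) = phi_1 gamma(0) + c_1
Substituting the second into the first: gamma(0) (1 - phi_1^2) = c_0 + phi_1 c_1, so
  gamma(0) = (c_0 + phi_1 c_1) / (1 - phi_1^2) = (1.137708 + (0.493)(0.199)) / (1 - (0.493)^2) = 1.235815 / 0.756951 = 1.632622.
  gamma(1) = phi_1 gamma(0) + c_1 = (0.493)(1.632622) + (0.199) = 1.003883.
For k = 2 (> q): gamma(2) = phi_1 gamma(1) = (0.493)(1.003883) = 0.494914.
Therefore gamma(2) = 0.4949 (to 4 decimal places).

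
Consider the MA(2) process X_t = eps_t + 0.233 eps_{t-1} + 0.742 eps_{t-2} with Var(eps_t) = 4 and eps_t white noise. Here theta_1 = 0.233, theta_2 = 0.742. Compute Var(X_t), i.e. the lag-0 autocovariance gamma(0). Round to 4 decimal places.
\gamma(0) = 6.4194

For an MA(q) process X_t = eps_t + sum_i theta_i eps_{t-i} with
Var(eps_t) = sigma^2, the variance is
  gamma(0) = sigma^2 * (1 + sum_i theta_i^2).
  sum_i theta_i^2 = (0.233)^2 + (0.742)^2 = 0.054289 + 0.550564 = 0.604853.
  gamma(0) = 4 * (1 + 0.604853) = 4 * 1.604853 = 6.419412, which rounds to 6.4194.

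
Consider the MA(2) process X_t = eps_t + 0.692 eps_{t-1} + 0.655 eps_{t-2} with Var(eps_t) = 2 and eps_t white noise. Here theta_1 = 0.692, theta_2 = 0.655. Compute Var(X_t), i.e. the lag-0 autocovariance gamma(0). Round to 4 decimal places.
\gamma(0) = 3.8158

For an MA(q) process X_t = eps_t + sum_i theta_i eps_{t-i} with
Var(eps_t) = sigma^2, the variance is
  gamma(0) = sigma^2 * (1 + sum_i theta_i^2).
  sum_i theta_i^2 = (0.692)^2 + (0.655)^2 = 0.478864 + 0.429025 = 0.907889.
  gamma(0) = 2 * (1 + 0.907889) = 2 * 1.907889 = 3.815778, which rounds to 3.8158.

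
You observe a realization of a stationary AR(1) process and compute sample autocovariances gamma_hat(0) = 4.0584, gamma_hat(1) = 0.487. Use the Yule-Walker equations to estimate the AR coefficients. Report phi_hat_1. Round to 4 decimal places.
\hat\phi_{1} = 0.1200

The Yule-Walker equations for an AR(p) process read, in matrix form,
  Gamma_p phi = r_p,   with   (Gamma_p)_{ij} = gamma(|i - j|),
                       (r_p)_i = gamma(i),   i,j = 1..p.
Substitute the sample gammas (Toeplitz matrix and right-hand side of size 1):
  Gamma_p = [[4.0584]]
  r_p     = [0.487]
With p = 1 this is the single equation gamma(0) phi_1 = gamma(1):
  phi_hat_1 = gamma(1) / gamma(0) = 0.487 / 4.0584 = 0.1200.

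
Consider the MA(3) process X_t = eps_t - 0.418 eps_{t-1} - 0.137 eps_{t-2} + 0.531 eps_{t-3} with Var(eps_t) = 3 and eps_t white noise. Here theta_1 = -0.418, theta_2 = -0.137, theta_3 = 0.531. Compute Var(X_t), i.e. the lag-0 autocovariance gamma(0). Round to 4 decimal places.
\gamma(0) = 4.4264

For an MA(q) process X_t = eps_t + sum_i theta_i eps_{t-i} with
Var(eps_t) = sigma^2, the variance is
  gamma(0) = sigma^2 * (1 + sum_i theta_i^2).
  sum_i theta_i^2 = (-0.418)^2 + (-0.137)^2 + (0.531)^2 = 0.174724 + 0.018769 + 0.281961 = 0.475454.
  gamma(0) = 3 * (1 + 0.475454) = 3 * 1.475454 = 4.426362, which rounds to 4.4264.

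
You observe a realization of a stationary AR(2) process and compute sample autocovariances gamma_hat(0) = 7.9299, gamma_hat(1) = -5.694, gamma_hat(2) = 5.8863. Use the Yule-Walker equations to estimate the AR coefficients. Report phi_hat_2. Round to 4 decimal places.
\hat\phi_{2} = 0.4680

The Yule-Walker equations for an AR(p) process read, in matrix form,
  Gamma_p phi = r_p,   with   (Gamma_p)_{ij} = gamma(|i - j|),
                       (r_p)_i = gamma(i),   i,j = 1..p.
Substitute the sample gammas (Toeplitz matrix and right-hand side of size 2):
  Gamma_p = [[7.9299, -5.694], [-5.694, 7.9299]]
  r_p     = [-5.694, 5.8863]
Written out:
  7.9299 phi_1 - 5.694 phi_2 = -5.694
  -5.694 phi_1 + 7.9299 phi_2 = 5.8863
Solve by Cramer's rule:
  det = gamma(0)^2 - gamma(1)^2 = (7.9299)^2 - (-5.694)^2 = 62.88331401 - 32.421636 = 30.46167801
  phi_hat_1 = [gamma(1) gamma(0) - gamma(1) gamma(2)] / det = [(-5.694)(7.9299) - (-5.694)(5.8863)] / 30.46167801 = -11.6362584 / 30.46167801 = -0.382
  phi_hat_2 = [gamma(0) gamma(2) - gamma(1)^2] / det = [(7.9299)(5.8863) - (-5.694)^2] / 30.46167801 = 14.25613437 / 30.46167801 = 0.468
So phi_hat = [-0.3820, 0.4680].
Therefore phi_hat_2 = 0.4680.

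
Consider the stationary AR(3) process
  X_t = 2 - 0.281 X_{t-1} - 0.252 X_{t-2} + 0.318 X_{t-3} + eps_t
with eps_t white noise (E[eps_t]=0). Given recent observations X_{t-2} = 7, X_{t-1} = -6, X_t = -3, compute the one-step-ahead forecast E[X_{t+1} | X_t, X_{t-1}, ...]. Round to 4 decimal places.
E[X_{t+1} \mid \mathcal F_t] = 6.5810

For an AR(p) model X_t = c + sum_i phi_i X_{t-i} + eps_t, the
one-step-ahead conditional mean is
  E[X_{t+1} | X_t, ...] = c + sum_i phi_i X_{t+1-i}.
Substitute known values:
  E[X_{t+1} | ...] = 2 + (-0.281) * (-3) + (-0.252) * (-6) + (0.318) * (7)
                   = 6.5810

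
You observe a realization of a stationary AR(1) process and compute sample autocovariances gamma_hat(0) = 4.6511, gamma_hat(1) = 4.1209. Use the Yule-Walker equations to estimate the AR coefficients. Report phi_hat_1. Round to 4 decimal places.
\hat\phi_{1} = 0.8860

The Yule-Walker equations for an AR(p) process read, in matrix form,
  Gamma_p phi = r_p,   with   (Gamma_p)_{ij} = gamma(|i - j|),
                       (r_p)_i = gamma(i),   i,j = 1..p.
Substitute the sample gammas (Toeplitz matrix and right-hand side of size 1):
  Gamma_p = [[4.6511]]
  r_p     = [4.1209]
With p = 1 this is the single equation gamma(0) phi_1 = gamma(1):
  phi_hat_1 = gamma(1) / gamma(0) = 4.1209 / 4.6511 = 0.8860.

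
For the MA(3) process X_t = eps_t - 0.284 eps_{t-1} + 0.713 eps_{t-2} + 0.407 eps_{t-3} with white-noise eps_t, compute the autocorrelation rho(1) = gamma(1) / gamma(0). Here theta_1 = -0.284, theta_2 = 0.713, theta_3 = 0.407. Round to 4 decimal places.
\rho(1) = -0.1119

For an MA(q) process with theta_0 = 1, the autocovariance is
  gamma(k) = sigma^2 * sum_{i=0..q-k} theta_i * theta_{i+k},
and rho(k) = gamma(k) / gamma(0). Sigma^2 cancels.
  numerator   = (1)*(-0.284) + (-0.284)*(0.713) + (0.713)*(0.407) = -0.196301.
  denominator = (1)^2 + (-0.284)^2 + (0.713)^2 + (0.407)^2 = 1.754674.
  rho(1) = -0.196301 / 1.754674 = -0.1119.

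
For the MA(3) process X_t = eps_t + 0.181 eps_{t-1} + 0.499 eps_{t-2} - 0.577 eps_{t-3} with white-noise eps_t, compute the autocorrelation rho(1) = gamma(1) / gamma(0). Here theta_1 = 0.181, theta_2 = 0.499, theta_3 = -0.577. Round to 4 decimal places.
\rho(1) = -0.0103

For an MA(q) process with theta_0 = 1, the autocovariance is
  gamma(k) = sigma^2 * sum_{i=0..q-k} theta_i * theta_{i+k},
and rho(k) = gamma(k) / gamma(0). Sigma^2 cancels.
  numerator   = (1)*(0.181) + (0.181)*(0.499) + (0.499)*(-0.577) = -0.016604.
  denominator = (1)^2 + (0.181)^2 + (0.499)^2 + (-0.577)^2 = 1.614691.
  rho(1) = -0.016604 / 1.614691 = -0.0103.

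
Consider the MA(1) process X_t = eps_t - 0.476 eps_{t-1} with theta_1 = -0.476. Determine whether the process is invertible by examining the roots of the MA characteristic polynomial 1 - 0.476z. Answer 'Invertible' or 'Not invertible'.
\text{Invertible}

The MA(q) characteristic polynomial is P(z) = 1 - 0.476z.
Invertibility requires all roots to lie outside the unit circle, i.e. |z| > 1 for every root.
This is linear in z: 1 + (-0.476) z = 0  =>  z = -1/(-0.476) = 2.10084,  |z| = 2.10084.
Moduli of all roots: 2.1008.
All moduli strictly greater than 1? Yes.
Verdict: Invertible.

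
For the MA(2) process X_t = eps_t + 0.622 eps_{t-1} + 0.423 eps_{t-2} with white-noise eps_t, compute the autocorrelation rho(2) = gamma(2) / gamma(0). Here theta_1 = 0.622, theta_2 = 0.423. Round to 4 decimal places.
\rho(2) = 0.2701

For an MA(q) process with theta_0 = 1, the autocovariance is
  gamma(k) = sigma^2 * sum_{i=0..q-k} theta_i * theta_{i+k},
and rho(k) = gamma(k) / gamma(0). Sigma^2 cancels.
  numerator   = (1)*(0.423) = 0.423.
  denominator = (1)^2 + (0.622)^2 + (0.423)^2 = 1.565813.
  rho(2) = 0.423 / 1.565813 = 0.2701.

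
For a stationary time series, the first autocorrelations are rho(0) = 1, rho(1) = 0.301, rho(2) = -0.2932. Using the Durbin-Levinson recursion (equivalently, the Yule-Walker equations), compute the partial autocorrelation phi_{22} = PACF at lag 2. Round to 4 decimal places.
\phi_{22} = -0.4220

The PACF at lag k is phi_{kk}, the last component of the solution
to the Yule-Walker system G_k phi = r_k where
  (G_k)_{ij} = rho(|i - j|), (r_k)_i = rho(i), i,j = 1..k.
Equivalently, Durbin-Levinson gives phi_{kk} iteratively:
  phi_{11} = rho(1)
  phi_{kk} = [rho(k) - sum_{j=1..k-1} phi_{k-1,j} rho(k-j)]
            / [1 - sum_{j=1..k-1} phi_{k-1,j} rho(j)],
  phi_{k,j} = phi_{k-1,j} - phi_{kk} phi_{k-1,k-j},  j = 1..k-1.
Step k = 1:
  phi_11 = rho(1) = 0.301.
Step k = 2:
  phi_22 = [rho(2) - phi_11 rho(1)] / [1 - phi_11 rho(1)] = [-0.2932 - (0.301)(0.301)] / [1 - (0.301)(0.301)]
         = -0.383801 / 0.909399 = -0.422.
Therefore phi_{22} = -0.4220.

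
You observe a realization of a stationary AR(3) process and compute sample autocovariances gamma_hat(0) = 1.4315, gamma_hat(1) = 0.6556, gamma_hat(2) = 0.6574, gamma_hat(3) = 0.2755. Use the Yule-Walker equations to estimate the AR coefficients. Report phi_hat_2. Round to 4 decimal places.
\hat\phi_{2} = 0.3580

The Yule-Walker equations for an AR(p) process read, in matrix form,
  Gamma_p phi = r_p,   with   (Gamma_p)_{ij} = gamma(|i - j|),
                       (r_p)_i = gamma(i),   i,j = 1..p.
Substitute the sample gammas (Toeplitz matrix and right-hand side of size 3):
  Gamma_p = [[1.4315, 0.6556, 0.6574], [0.6556, 1.4315, 0.6556], [0.6574, 0.6556, 1.4315]]
  r_p     = [0.6556, 0.6574, 0.2755]
Written out (R1..R3):
  (R1) 1.4315 phi_1 + 0.6556 phi_2 + 0.6574 phi_3 = 0.6556
  (R2) 0.6556 phi_1 + 1.4315 phi_2 + 0.6556 phi_3 = 0.6574
  (R3) 0.6574 phi_1 + 0.6556 phi_2 + 1.4315 phi_3 = 0.2755
Gaussian elimination:
  R2 <- R2 - (0.6556/1.4315) R1 = R2 - (0.457981) R1:  1.131248 phi_2 + 0.354523 phi_3 = 0.357148
  R3 <- R3 - (0.6574/1.4315) R1 = R3 - (0.459239) R1:  0.354523 phi_2 + 1.129597 phi_3 = -0.025577
  R3 <- R3 - (0.354523/1.131248) R2 = R3 - (0.313391) R2:  1.018492 phi_3 = -0.137504
Back-substitution:
  phi_hat_3 = -0.137504 / 1.018492 = -0.135007
  phi_hat_2 = (0.357148 - (0.354523)(-0.135007)) / 1.131248 = 0.358021
  phi_hat_1 = (0.6556 - (0.6556)(0.358021) - (0.6574)(-0.135007)) / 1.4315 = 0.356015
So phi_hat = [0.3560, 0.3580, -0.1350].
Therefore phi_hat_2 = 0.3580.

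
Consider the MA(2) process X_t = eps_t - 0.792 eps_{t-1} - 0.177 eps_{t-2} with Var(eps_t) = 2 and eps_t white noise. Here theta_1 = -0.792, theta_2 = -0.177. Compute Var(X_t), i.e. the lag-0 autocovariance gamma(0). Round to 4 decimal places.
\gamma(0) = 3.3172

For an MA(q) process X_t = eps_t + sum_i theta_i eps_{t-i} with
Var(eps_t) = sigma^2, the variance is
  gamma(0) = sigma^2 * (1 + sum_i theta_i^2).
  sum_i theta_i^2 = (-0.792)^2 + (-0.177)^2 = 0.627264 + 0.031329 = 0.658593.
  gamma(0) = 2 * (1 + 0.658593) = 2 * 1.658593 = 3.317186, which rounds to 3.3172.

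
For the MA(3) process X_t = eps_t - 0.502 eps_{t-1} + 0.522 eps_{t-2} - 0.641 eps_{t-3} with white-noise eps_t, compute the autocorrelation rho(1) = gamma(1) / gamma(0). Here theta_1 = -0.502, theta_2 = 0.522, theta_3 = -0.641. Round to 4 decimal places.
\rho(1) = -0.5677

For an MA(q) process with theta_0 = 1, the autocovariance is
  gamma(k) = sigma^2 * sum_{i=0..q-k} theta_i * theta_{i+k},
and rho(k) = gamma(k) / gamma(0). Sigma^2 cancels.
  numerator   = (1)*(-0.502) + (-0.502)*(0.522) + (0.522)*(-0.641) = -1.098646.
  denominator = (1)^2 + (-0.502)^2 + (0.522)^2 + (-0.641)^2 = 1.935369.
  rho(1) = -1.098646 / 1.935369 = -0.5677.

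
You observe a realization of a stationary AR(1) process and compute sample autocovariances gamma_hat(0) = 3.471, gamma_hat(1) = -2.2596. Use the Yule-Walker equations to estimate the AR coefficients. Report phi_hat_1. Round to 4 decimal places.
\hat\phi_{1} = -0.6510

The Yule-Walker equations for an AR(p) process read, in matrix form,
  Gamma_p phi = r_p,   with   (Gamma_p)_{ij} = gamma(|i - j|),
                       (r_p)_i = gamma(i),   i,j = 1..p.
Substitute the sample gammas (Toeplitz matrix and right-hand side of size 1):
  Gamma_p = [[3.471]]
  r_p     = [-2.2596]
With p = 1 this is the single equation gamma(0) phi_1 = gamma(1):
  phi_hat_1 = gamma(1) / gamma(0) = -2.2596 / 3.471 = -0.6510.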